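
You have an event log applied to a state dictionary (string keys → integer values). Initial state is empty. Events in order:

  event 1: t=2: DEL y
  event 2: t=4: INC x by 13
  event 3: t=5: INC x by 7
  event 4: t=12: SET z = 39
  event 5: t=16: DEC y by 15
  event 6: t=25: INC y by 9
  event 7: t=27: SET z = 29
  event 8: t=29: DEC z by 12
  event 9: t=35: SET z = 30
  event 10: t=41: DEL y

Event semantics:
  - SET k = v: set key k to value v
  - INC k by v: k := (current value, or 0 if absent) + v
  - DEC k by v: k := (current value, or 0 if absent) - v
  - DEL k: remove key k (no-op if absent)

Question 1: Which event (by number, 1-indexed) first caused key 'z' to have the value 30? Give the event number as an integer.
Answer: 9

Derivation:
Looking for first event where z becomes 30:
  event 4: z = 39
  event 5: z = 39
  event 6: z = 39
  event 7: z = 29
  event 8: z = 17
  event 9: z 17 -> 30  <-- first match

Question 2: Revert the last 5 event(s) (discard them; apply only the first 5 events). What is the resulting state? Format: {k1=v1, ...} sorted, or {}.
Answer: {x=20, y=-15, z=39}

Derivation:
Keep first 5 events (discard last 5):
  after event 1 (t=2: DEL y): {}
  after event 2 (t=4: INC x by 13): {x=13}
  after event 3 (t=5: INC x by 7): {x=20}
  after event 4 (t=12: SET z = 39): {x=20, z=39}
  after event 5 (t=16: DEC y by 15): {x=20, y=-15, z=39}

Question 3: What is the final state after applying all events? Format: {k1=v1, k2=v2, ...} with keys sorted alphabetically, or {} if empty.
  after event 1 (t=2: DEL y): {}
  after event 2 (t=4: INC x by 13): {x=13}
  after event 3 (t=5: INC x by 7): {x=20}
  after event 4 (t=12: SET z = 39): {x=20, z=39}
  after event 5 (t=16: DEC y by 15): {x=20, y=-15, z=39}
  after event 6 (t=25: INC y by 9): {x=20, y=-6, z=39}
  after event 7 (t=27: SET z = 29): {x=20, y=-6, z=29}
  after event 8 (t=29: DEC z by 12): {x=20, y=-6, z=17}
  after event 9 (t=35: SET z = 30): {x=20, y=-6, z=30}
  after event 10 (t=41: DEL y): {x=20, z=30}

Answer: {x=20, z=30}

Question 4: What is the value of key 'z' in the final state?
Answer: 30

Derivation:
Track key 'z' through all 10 events:
  event 1 (t=2: DEL y): z unchanged
  event 2 (t=4: INC x by 13): z unchanged
  event 3 (t=5: INC x by 7): z unchanged
  event 4 (t=12: SET z = 39): z (absent) -> 39
  event 5 (t=16: DEC y by 15): z unchanged
  event 6 (t=25: INC y by 9): z unchanged
  event 7 (t=27: SET z = 29): z 39 -> 29
  event 8 (t=29: DEC z by 12): z 29 -> 17
  event 9 (t=35: SET z = 30): z 17 -> 30
  event 10 (t=41: DEL y): z unchanged
Final: z = 30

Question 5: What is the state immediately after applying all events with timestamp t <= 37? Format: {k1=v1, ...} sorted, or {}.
Apply events with t <= 37 (9 events):
  after event 1 (t=2: DEL y): {}
  after event 2 (t=4: INC x by 13): {x=13}
  after event 3 (t=5: INC x by 7): {x=20}
  after event 4 (t=12: SET z = 39): {x=20, z=39}
  after event 5 (t=16: DEC y by 15): {x=20, y=-15, z=39}
  after event 6 (t=25: INC y by 9): {x=20, y=-6, z=39}
  after event 7 (t=27: SET z = 29): {x=20, y=-6, z=29}
  after event 8 (t=29: DEC z by 12): {x=20, y=-6, z=17}
  after event 9 (t=35: SET z = 30): {x=20, y=-6, z=30}

Answer: {x=20, y=-6, z=30}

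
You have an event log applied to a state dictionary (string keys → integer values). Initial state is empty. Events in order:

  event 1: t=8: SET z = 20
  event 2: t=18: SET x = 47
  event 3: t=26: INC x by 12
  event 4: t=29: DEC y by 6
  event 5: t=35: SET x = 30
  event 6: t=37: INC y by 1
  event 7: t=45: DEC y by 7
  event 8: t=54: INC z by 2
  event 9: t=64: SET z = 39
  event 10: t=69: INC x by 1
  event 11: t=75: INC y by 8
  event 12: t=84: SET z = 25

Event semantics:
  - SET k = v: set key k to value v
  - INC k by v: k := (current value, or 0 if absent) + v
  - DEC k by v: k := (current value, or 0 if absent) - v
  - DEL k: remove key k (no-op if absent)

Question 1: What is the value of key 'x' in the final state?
Answer: 31

Derivation:
Track key 'x' through all 12 events:
  event 1 (t=8: SET z = 20): x unchanged
  event 2 (t=18: SET x = 47): x (absent) -> 47
  event 3 (t=26: INC x by 12): x 47 -> 59
  event 4 (t=29: DEC y by 6): x unchanged
  event 5 (t=35: SET x = 30): x 59 -> 30
  event 6 (t=37: INC y by 1): x unchanged
  event 7 (t=45: DEC y by 7): x unchanged
  event 8 (t=54: INC z by 2): x unchanged
  event 9 (t=64: SET z = 39): x unchanged
  event 10 (t=69: INC x by 1): x 30 -> 31
  event 11 (t=75: INC y by 8): x unchanged
  event 12 (t=84: SET z = 25): x unchanged
Final: x = 31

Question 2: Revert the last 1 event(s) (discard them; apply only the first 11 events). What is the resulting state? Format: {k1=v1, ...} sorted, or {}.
Keep first 11 events (discard last 1):
  after event 1 (t=8: SET z = 20): {z=20}
  after event 2 (t=18: SET x = 47): {x=47, z=20}
  after event 3 (t=26: INC x by 12): {x=59, z=20}
  after event 4 (t=29: DEC y by 6): {x=59, y=-6, z=20}
  after event 5 (t=35: SET x = 30): {x=30, y=-6, z=20}
  after event 6 (t=37: INC y by 1): {x=30, y=-5, z=20}
  after event 7 (t=45: DEC y by 7): {x=30, y=-12, z=20}
  after event 8 (t=54: INC z by 2): {x=30, y=-12, z=22}
  after event 9 (t=64: SET z = 39): {x=30, y=-12, z=39}
  after event 10 (t=69: INC x by 1): {x=31, y=-12, z=39}
  after event 11 (t=75: INC y by 8): {x=31, y=-4, z=39}

Answer: {x=31, y=-4, z=39}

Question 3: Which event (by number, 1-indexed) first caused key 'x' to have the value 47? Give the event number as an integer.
Looking for first event where x becomes 47:
  event 2: x (absent) -> 47  <-- first match

Answer: 2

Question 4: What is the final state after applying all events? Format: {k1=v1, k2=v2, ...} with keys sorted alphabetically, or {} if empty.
Answer: {x=31, y=-4, z=25}

Derivation:
  after event 1 (t=8: SET z = 20): {z=20}
  after event 2 (t=18: SET x = 47): {x=47, z=20}
  after event 3 (t=26: INC x by 12): {x=59, z=20}
  after event 4 (t=29: DEC y by 6): {x=59, y=-6, z=20}
  after event 5 (t=35: SET x = 30): {x=30, y=-6, z=20}
  after event 6 (t=37: INC y by 1): {x=30, y=-5, z=20}
  after event 7 (t=45: DEC y by 7): {x=30, y=-12, z=20}
  after event 8 (t=54: INC z by 2): {x=30, y=-12, z=22}
  after event 9 (t=64: SET z = 39): {x=30, y=-12, z=39}
  after event 10 (t=69: INC x by 1): {x=31, y=-12, z=39}
  after event 11 (t=75: INC y by 8): {x=31, y=-4, z=39}
  after event 12 (t=84: SET z = 25): {x=31, y=-4, z=25}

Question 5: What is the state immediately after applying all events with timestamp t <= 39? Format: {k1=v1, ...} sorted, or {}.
Answer: {x=30, y=-5, z=20}

Derivation:
Apply events with t <= 39 (6 events):
  after event 1 (t=8: SET z = 20): {z=20}
  after event 2 (t=18: SET x = 47): {x=47, z=20}
  after event 3 (t=26: INC x by 12): {x=59, z=20}
  after event 4 (t=29: DEC y by 6): {x=59, y=-6, z=20}
  after event 5 (t=35: SET x = 30): {x=30, y=-6, z=20}
  after event 6 (t=37: INC y by 1): {x=30, y=-5, z=20}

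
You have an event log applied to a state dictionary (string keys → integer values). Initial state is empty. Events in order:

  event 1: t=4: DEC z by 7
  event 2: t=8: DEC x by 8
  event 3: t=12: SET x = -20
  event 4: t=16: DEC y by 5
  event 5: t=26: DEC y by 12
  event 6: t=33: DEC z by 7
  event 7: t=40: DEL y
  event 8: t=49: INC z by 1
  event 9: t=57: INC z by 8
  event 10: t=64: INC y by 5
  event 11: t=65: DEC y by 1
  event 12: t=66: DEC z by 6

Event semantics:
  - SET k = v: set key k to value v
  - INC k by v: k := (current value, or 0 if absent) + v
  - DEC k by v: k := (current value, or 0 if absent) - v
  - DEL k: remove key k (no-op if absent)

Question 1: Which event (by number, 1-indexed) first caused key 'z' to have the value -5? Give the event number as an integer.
Looking for first event where z becomes -5:
  event 1: z = -7
  event 2: z = -7
  event 3: z = -7
  event 4: z = -7
  event 5: z = -7
  event 6: z = -14
  event 7: z = -14
  event 8: z = -13
  event 9: z -13 -> -5  <-- first match

Answer: 9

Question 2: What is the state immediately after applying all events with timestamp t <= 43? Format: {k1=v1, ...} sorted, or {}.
Answer: {x=-20, z=-14}

Derivation:
Apply events with t <= 43 (7 events):
  after event 1 (t=4: DEC z by 7): {z=-7}
  after event 2 (t=8: DEC x by 8): {x=-8, z=-7}
  after event 3 (t=12: SET x = -20): {x=-20, z=-7}
  after event 4 (t=16: DEC y by 5): {x=-20, y=-5, z=-7}
  after event 5 (t=26: DEC y by 12): {x=-20, y=-17, z=-7}
  after event 6 (t=33: DEC z by 7): {x=-20, y=-17, z=-14}
  after event 7 (t=40: DEL y): {x=-20, z=-14}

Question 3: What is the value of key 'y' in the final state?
Track key 'y' through all 12 events:
  event 1 (t=4: DEC z by 7): y unchanged
  event 2 (t=8: DEC x by 8): y unchanged
  event 3 (t=12: SET x = -20): y unchanged
  event 4 (t=16: DEC y by 5): y (absent) -> -5
  event 5 (t=26: DEC y by 12): y -5 -> -17
  event 6 (t=33: DEC z by 7): y unchanged
  event 7 (t=40: DEL y): y -17 -> (absent)
  event 8 (t=49: INC z by 1): y unchanged
  event 9 (t=57: INC z by 8): y unchanged
  event 10 (t=64: INC y by 5): y (absent) -> 5
  event 11 (t=65: DEC y by 1): y 5 -> 4
  event 12 (t=66: DEC z by 6): y unchanged
Final: y = 4

Answer: 4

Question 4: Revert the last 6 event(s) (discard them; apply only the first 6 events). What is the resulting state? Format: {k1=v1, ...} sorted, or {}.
Answer: {x=-20, y=-17, z=-14}

Derivation:
Keep first 6 events (discard last 6):
  after event 1 (t=4: DEC z by 7): {z=-7}
  after event 2 (t=8: DEC x by 8): {x=-8, z=-7}
  after event 3 (t=12: SET x = -20): {x=-20, z=-7}
  after event 4 (t=16: DEC y by 5): {x=-20, y=-5, z=-7}
  after event 5 (t=26: DEC y by 12): {x=-20, y=-17, z=-7}
  after event 6 (t=33: DEC z by 7): {x=-20, y=-17, z=-14}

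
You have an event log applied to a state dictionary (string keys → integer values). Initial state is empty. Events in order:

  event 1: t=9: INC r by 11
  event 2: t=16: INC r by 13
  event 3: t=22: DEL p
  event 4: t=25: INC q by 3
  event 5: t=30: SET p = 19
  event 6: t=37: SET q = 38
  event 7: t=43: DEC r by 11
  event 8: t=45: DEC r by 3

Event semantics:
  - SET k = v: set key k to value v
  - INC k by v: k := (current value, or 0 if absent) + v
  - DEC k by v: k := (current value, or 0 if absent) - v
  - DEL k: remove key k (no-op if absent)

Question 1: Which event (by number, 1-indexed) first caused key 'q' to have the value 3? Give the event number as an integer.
Looking for first event where q becomes 3:
  event 4: q (absent) -> 3  <-- first match

Answer: 4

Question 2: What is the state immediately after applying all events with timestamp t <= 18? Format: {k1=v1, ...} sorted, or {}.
Answer: {r=24}

Derivation:
Apply events with t <= 18 (2 events):
  after event 1 (t=9: INC r by 11): {r=11}
  after event 2 (t=16: INC r by 13): {r=24}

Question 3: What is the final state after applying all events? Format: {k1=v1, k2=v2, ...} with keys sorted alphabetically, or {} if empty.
Answer: {p=19, q=38, r=10}

Derivation:
  after event 1 (t=9: INC r by 11): {r=11}
  after event 2 (t=16: INC r by 13): {r=24}
  after event 3 (t=22: DEL p): {r=24}
  after event 4 (t=25: INC q by 3): {q=3, r=24}
  after event 5 (t=30: SET p = 19): {p=19, q=3, r=24}
  after event 6 (t=37: SET q = 38): {p=19, q=38, r=24}
  after event 7 (t=43: DEC r by 11): {p=19, q=38, r=13}
  after event 8 (t=45: DEC r by 3): {p=19, q=38, r=10}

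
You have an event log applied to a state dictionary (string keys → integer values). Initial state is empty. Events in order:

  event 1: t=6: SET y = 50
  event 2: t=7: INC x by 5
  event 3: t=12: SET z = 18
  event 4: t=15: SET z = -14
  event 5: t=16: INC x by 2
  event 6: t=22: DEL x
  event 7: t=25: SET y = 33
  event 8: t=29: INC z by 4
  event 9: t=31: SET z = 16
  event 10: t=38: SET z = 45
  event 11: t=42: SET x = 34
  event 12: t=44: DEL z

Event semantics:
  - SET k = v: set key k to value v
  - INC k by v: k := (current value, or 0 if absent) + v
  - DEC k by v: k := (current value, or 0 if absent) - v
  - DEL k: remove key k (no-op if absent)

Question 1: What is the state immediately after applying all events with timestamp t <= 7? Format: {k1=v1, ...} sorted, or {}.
Answer: {x=5, y=50}

Derivation:
Apply events with t <= 7 (2 events):
  after event 1 (t=6: SET y = 50): {y=50}
  after event 2 (t=7: INC x by 5): {x=5, y=50}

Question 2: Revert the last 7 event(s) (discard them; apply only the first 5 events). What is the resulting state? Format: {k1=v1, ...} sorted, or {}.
Answer: {x=7, y=50, z=-14}

Derivation:
Keep first 5 events (discard last 7):
  after event 1 (t=6: SET y = 50): {y=50}
  after event 2 (t=7: INC x by 5): {x=5, y=50}
  after event 3 (t=12: SET z = 18): {x=5, y=50, z=18}
  after event 4 (t=15: SET z = -14): {x=5, y=50, z=-14}
  after event 5 (t=16: INC x by 2): {x=7, y=50, z=-14}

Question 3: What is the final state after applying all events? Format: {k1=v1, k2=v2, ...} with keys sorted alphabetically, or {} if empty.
Answer: {x=34, y=33}

Derivation:
  after event 1 (t=6: SET y = 50): {y=50}
  after event 2 (t=7: INC x by 5): {x=5, y=50}
  after event 3 (t=12: SET z = 18): {x=5, y=50, z=18}
  after event 4 (t=15: SET z = -14): {x=5, y=50, z=-14}
  after event 5 (t=16: INC x by 2): {x=7, y=50, z=-14}
  after event 6 (t=22: DEL x): {y=50, z=-14}
  after event 7 (t=25: SET y = 33): {y=33, z=-14}
  after event 8 (t=29: INC z by 4): {y=33, z=-10}
  after event 9 (t=31: SET z = 16): {y=33, z=16}
  after event 10 (t=38: SET z = 45): {y=33, z=45}
  after event 11 (t=42: SET x = 34): {x=34, y=33, z=45}
  after event 12 (t=44: DEL z): {x=34, y=33}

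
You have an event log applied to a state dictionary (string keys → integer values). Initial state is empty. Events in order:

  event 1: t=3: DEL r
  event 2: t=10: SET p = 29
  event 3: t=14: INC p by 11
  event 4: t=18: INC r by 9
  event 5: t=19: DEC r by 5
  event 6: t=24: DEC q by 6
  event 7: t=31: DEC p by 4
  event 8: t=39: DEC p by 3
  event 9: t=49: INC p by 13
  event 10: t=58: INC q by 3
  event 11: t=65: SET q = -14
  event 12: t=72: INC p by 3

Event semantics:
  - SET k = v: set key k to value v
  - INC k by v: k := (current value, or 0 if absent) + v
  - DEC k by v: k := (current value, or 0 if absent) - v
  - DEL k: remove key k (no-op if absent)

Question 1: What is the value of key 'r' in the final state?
Answer: 4

Derivation:
Track key 'r' through all 12 events:
  event 1 (t=3: DEL r): r (absent) -> (absent)
  event 2 (t=10: SET p = 29): r unchanged
  event 3 (t=14: INC p by 11): r unchanged
  event 4 (t=18: INC r by 9): r (absent) -> 9
  event 5 (t=19: DEC r by 5): r 9 -> 4
  event 6 (t=24: DEC q by 6): r unchanged
  event 7 (t=31: DEC p by 4): r unchanged
  event 8 (t=39: DEC p by 3): r unchanged
  event 9 (t=49: INC p by 13): r unchanged
  event 10 (t=58: INC q by 3): r unchanged
  event 11 (t=65: SET q = -14): r unchanged
  event 12 (t=72: INC p by 3): r unchanged
Final: r = 4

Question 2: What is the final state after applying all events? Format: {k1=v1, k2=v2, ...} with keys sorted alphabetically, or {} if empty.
  after event 1 (t=3: DEL r): {}
  after event 2 (t=10: SET p = 29): {p=29}
  after event 3 (t=14: INC p by 11): {p=40}
  after event 4 (t=18: INC r by 9): {p=40, r=9}
  after event 5 (t=19: DEC r by 5): {p=40, r=4}
  after event 6 (t=24: DEC q by 6): {p=40, q=-6, r=4}
  after event 7 (t=31: DEC p by 4): {p=36, q=-6, r=4}
  after event 8 (t=39: DEC p by 3): {p=33, q=-6, r=4}
  after event 9 (t=49: INC p by 13): {p=46, q=-6, r=4}
  after event 10 (t=58: INC q by 3): {p=46, q=-3, r=4}
  after event 11 (t=65: SET q = -14): {p=46, q=-14, r=4}
  after event 12 (t=72: INC p by 3): {p=49, q=-14, r=4}

Answer: {p=49, q=-14, r=4}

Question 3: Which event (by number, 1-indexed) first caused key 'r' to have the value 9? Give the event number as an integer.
Answer: 4

Derivation:
Looking for first event where r becomes 9:
  event 4: r (absent) -> 9  <-- first match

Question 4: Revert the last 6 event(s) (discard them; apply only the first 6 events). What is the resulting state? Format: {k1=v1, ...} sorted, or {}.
Answer: {p=40, q=-6, r=4}

Derivation:
Keep first 6 events (discard last 6):
  after event 1 (t=3: DEL r): {}
  after event 2 (t=10: SET p = 29): {p=29}
  after event 3 (t=14: INC p by 11): {p=40}
  after event 4 (t=18: INC r by 9): {p=40, r=9}
  after event 5 (t=19: DEC r by 5): {p=40, r=4}
  after event 6 (t=24: DEC q by 6): {p=40, q=-6, r=4}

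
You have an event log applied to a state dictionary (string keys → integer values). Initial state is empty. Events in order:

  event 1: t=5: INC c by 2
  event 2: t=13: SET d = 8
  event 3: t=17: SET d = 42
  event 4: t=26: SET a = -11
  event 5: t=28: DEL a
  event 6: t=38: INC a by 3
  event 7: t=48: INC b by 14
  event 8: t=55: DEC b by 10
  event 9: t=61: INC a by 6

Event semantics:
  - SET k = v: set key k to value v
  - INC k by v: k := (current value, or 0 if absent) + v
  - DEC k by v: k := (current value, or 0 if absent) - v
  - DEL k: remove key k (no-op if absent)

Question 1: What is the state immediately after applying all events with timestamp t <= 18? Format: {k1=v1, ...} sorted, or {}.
Answer: {c=2, d=42}

Derivation:
Apply events with t <= 18 (3 events):
  after event 1 (t=5: INC c by 2): {c=2}
  after event 2 (t=13: SET d = 8): {c=2, d=8}
  after event 3 (t=17: SET d = 42): {c=2, d=42}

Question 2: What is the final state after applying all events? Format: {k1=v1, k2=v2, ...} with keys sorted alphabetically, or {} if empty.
Answer: {a=9, b=4, c=2, d=42}

Derivation:
  after event 1 (t=5: INC c by 2): {c=2}
  after event 2 (t=13: SET d = 8): {c=2, d=8}
  after event 3 (t=17: SET d = 42): {c=2, d=42}
  after event 4 (t=26: SET a = -11): {a=-11, c=2, d=42}
  after event 5 (t=28: DEL a): {c=2, d=42}
  after event 6 (t=38: INC a by 3): {a=3, c=2, d=42}
  after event 7 (t=48: INC b by 14): {a=3, b=14, c=2, d=42}
  after event 8 (t=55: DEC b by 10): {a=3, b=4, c=2, d=42}
  after event 9 (t=61: INC a by 6): {a=9, b=4, c=2, d=42}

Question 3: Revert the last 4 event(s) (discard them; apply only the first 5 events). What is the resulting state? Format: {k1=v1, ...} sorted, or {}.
Keep first 5 events (discard last 4):
  after event 1 (t=5: INC c by 2): {c=2}
  after event 2 (t=13: SET d = 8): {c=2, d=8}
  after event 3 (t=17: SET d = 42): {c=2, d=42}
  after event 4 (t=26: SET a = -11): {a=-11, c=2, d=42}
  after event 5 (t=28: DEL a): {c=2, d=42}

Answer: {c=2, d=42}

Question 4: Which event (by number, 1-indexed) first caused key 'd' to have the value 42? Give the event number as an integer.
Answer: 3

Derivation:
Looking for first event where d becomes 42:
  event 2: d = 8
  event 3: d 8 -> 42  <-- first match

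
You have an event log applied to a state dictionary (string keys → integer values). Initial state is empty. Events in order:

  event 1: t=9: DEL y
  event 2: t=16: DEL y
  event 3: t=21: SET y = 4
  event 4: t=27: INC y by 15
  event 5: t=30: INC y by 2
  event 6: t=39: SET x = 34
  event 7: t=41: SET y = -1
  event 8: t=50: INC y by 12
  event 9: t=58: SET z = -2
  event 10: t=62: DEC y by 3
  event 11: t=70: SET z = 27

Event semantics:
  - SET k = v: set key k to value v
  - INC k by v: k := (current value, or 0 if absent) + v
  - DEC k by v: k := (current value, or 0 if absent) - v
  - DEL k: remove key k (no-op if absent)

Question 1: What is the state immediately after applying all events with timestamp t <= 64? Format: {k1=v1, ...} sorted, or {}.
Answer: {x=34, y=8, z=-2}

Derivation:
Apply events with t <= 64 (10 events):
  after event 1 (t=9: DEL y): {}
  after event 2 (t=16: DEL y): {}
  after event 3 (t=21: SET y = 4): {y=4}
  after event 4 (t=27: INC y by 15): {y=19}
  after event 5 (t=30: INC y by 2): {y=21}
  after event 6 (t=39: SET x = 34): {x=34, y=21}
  after event 7 (t=41: SET y = -1): {x=34, y=-1}
  after event 8 (t=50: INC y by 12): {x=34, y=11}
  after event 9 (t=58: SET z = -2): {x=34, y=11, z=-2}
  after event 10 (t=62: DEC y by 3): {x=34, y=8, z=-2}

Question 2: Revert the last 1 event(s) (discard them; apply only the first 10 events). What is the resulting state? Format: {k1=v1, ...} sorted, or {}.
Keep first 10 events (discard last 1):
  after event 1 (t=9: DEL y): {}
  after event 2 (t=16: DEL y): {}
  after event 3 (t=21: SET y = 4): {y=4}
  after event 4 (t=27: INC y by 15): {y=19}
  after event 5 (t=30: INC y by 2): {y=21}
  after event 6 (t=39: SET x = 34): {x=34, y=21}
  after event 7 (t=41: SET y = -1): {x=34, y=-1}
  after event 8 (t=50: INC y by 12): {x=34, y=11}
  after event 9 (t=58: SET z = -2): {x=34, y=11, z=-2}
  after event 10 (t=62: DEC y by 3): {x=34, y=8, z=-2}

Answer: {x=34, y=8, z=-2}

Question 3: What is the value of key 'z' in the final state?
Track key 'z' through all 11 events:
  event 1 (t=9: DEL y): z unchanged
  event 2 (t=16: DEL y): z unchanged
  event 3 (t=21: SET y = 4): z unchanged
  event 4 (t=27: INC y by 15): z unchanged
  event 5 (t=30: INC y by 2): z unchanged
  event 6 (t=39: SET x = 34): z unchanged
  event 7 (t=41: SET y = -1): z unchanged
  event 8 (t=50: INC y by 12): z unchanged
  event 9 (t=58: SET z = -2): z (absent) -> -2
  event 10 (t=62: DEC y by 3): z unchanged
  event 11 (t=70: SET z = 27): z -2 -> 27
Final: z = 27

Answer: 27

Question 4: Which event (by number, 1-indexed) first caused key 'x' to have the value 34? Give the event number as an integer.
Looking for first event where x becomes 34:
  event 6: x (absent) -> 34  <-- first match

Answer: 6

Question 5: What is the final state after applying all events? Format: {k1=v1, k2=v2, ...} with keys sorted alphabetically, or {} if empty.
  after event 1 (t=9: DEL y): {}
  after event 2 (t=16: DEL y): {}
  after event 3 (t=21: SET y = 4): {y=4}
  after event 4 (t=27: INC y by 15): {y=19}
  after event 5 (t=30: INC y by 2): {y=21}
  after event 6 (t=39: SET x = 34): {x=34, y=21}
  after event 7 (t=41: SET y = -1): {x=34, y=-1}
  after event 8 (t=50: INC y by 12): {x=34, y=11}
  after event 9 (t=58: SET z = -2): {x=34, y=11, z=-2}
  after event 10 (t=62: DEC y by 3): {x=34, y=8, z=-2}
  after event 11 (t=70: SET z = 27): {x=34, y=8, z=27}

Answer: {x=34, y=8, z=27}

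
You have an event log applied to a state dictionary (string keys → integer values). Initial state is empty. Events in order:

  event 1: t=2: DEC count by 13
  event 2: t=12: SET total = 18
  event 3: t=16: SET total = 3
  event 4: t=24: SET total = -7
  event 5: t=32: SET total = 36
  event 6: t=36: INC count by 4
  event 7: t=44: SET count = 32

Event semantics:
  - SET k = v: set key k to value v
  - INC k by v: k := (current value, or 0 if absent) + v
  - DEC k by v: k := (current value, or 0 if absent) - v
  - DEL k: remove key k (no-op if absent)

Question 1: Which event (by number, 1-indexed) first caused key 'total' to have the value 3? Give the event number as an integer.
Looking for first event where total becomes 3:
  event 2: total = 18
  event 3: total 18 -> 3  <-- first match

Answer: 3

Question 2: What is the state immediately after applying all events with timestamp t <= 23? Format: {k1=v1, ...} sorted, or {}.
Answer: {count=-13, total=3}

Derivation:
Apply events with t <= 23 (3 events):
  after event 1 (t=2: DEC count by 13): {count=-13}
  after event 2 (t=12: SET total = 18): {count=-13, total=18}
  after event 3 (t=16: SET total = 3): {count=-13, total=3}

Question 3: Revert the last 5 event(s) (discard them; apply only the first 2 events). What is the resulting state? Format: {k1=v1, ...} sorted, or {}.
Keep first 2 events (discard last 5):
  after event 1 (t=2: DEC count by 13): {count=-13}
  after event 2 (t=12: SET total = 18): {count=-13, total=18}

Answer: {count=-13, total=18}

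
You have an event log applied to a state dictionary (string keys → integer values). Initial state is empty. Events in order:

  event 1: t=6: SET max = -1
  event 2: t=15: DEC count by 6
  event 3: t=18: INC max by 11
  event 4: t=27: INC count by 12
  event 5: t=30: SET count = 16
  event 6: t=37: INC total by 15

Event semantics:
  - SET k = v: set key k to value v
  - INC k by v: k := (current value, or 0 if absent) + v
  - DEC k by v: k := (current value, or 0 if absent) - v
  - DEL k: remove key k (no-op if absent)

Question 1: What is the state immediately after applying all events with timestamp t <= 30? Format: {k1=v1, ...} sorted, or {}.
Apply events with t <= 30 (5 events):
  after event 1 (t=6: SET max = -1): {max=-1}
  after event 2 (t=15: DEC count by 6): {count=-6, max=-1}
  after event 3 (t=18: INC max by 11): {count=-6, max=10}
  after event 4 (t=27: INC count by 12): {count=6, max=10}
  after event 5 (t=30: SET count = 16): {count=16, max=10}

Answer: {count=16, max=10}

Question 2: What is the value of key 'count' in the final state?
Answer: 16

Derivation:
Track key 'count' through all 6 events:
  event 1 (t=6: SET max = -1): count unchanged
  event 2 (t=15: DEC count by 6): count (absent) -> -6
  event 3 (t=18: INC max by 11): count unchanged
  event 4 (t=27: INC count by 12): count -6 -> 6
  event 5 (t=30: SET count = 16): count 6 -> 16
  event 6 (t=37: INC total by 15): count unchanged
Final: count = 16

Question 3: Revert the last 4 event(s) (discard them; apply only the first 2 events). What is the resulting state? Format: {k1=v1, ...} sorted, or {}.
Answer: {count=-6, max=-1}

Derivation:
Keep first 2 events (discard last 4):
  after event 1 (t=6: SET max = -1): {max=-1}
  after event 2 (t=15: DEC count by 6): {count=-6, max=-1}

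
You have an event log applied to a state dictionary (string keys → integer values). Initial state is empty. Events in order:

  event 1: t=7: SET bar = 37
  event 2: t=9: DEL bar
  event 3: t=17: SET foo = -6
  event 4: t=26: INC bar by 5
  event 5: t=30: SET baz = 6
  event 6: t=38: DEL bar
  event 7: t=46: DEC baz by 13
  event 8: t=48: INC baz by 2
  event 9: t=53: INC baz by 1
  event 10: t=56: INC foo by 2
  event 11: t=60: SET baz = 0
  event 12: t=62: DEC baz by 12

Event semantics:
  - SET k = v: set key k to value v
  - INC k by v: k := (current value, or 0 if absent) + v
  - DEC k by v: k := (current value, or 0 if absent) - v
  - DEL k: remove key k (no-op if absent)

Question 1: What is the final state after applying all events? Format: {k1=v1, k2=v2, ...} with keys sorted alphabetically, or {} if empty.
  after event 1 (t=7: SET bar = 37): {bar=37}
  after event 2 (t=9: DEL bar): {}
  after event 3 (t=17: SET foo = -6): {foo=-6}
  after event 4 (t=26: INC bar by 5): {bar=5, foo=-6}
  after event 5 (t=30: SET baz = 6): {bar=5, baz=6, foo=-6}
  after event 6 (t=38: DEL bar): {baz=6, foo=-6}
  after event 7 (t=46: DEC baz by 13): {baz=-7, foo=-6}
  after event 8 (t=48: INC baz by 2): {baz=-5, foo=-6}
  after event 9 (t=53: INC baz by 1): {baz=-4, foo=-6}
  after event 10 (t=56: INC foo by 2): {baz=-4, foo=-4}
  after event 11 (t=60: SET baz = 0): {baz=0, foo=-4}
  after event 12 (t=62: DEC baz by 12): {baz=-12, foo=-4}

Answer: {baz=-12, foo=-4}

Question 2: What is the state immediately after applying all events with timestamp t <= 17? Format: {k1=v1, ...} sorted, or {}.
Apply events with t <= 17 (3 events):
  after event 1 (t=7: SET bar = 37): {bar=37}
  after event 2 (t=9: DEL bar): {}
  after event 3 (t=17: SET foo = -6): {foo=-6}

Answer: {foo=-6}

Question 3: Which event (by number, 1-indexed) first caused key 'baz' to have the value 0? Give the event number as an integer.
Answer: 11

Derivation:
Looking for first event where baz becomes 0:
  event 5: baz = 6
  event 6: baz = 6
  event 7: baz = -7
  event 8: baz = -5
  event 9: baz = -4
  event 10: baz = -4
  event 11: baz -4 -> 0  <-- first match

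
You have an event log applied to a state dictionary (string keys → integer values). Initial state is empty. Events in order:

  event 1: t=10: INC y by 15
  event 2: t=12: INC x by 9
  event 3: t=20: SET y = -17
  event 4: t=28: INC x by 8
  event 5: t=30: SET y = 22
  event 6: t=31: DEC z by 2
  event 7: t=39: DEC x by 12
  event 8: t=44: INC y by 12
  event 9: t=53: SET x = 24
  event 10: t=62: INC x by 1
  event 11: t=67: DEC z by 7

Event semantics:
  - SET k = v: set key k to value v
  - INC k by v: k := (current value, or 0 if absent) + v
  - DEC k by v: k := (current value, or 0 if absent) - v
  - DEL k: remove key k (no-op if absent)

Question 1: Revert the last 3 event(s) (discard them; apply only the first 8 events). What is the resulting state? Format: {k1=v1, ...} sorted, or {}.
Answer: {x=5, y=34, z=-2}

Derivation:
Keep first 8 events (discard last 3):
  after event 1 (t=10: INC y by 15): {y=15}
  after event 2 (t=12: INC x by 9): {x=9, y=15}
  after event 3 (t=20: SET y = -17): {x=9, y=-17}
  after event 4 (t=28: INC x by 8): {x=17, y=-17}
  after event 5 (t=30: SET y = 22): {x=17, y=22}
  after event 6 (t=31: DEC z by 2): {x=17, y=22, z=-2}
  after event 7 (t=39: DEC x by 12): {x=5, y=22, z=-2}
  after event 8 (t=44: INC y by 12): {x=5, y=34, z=-2}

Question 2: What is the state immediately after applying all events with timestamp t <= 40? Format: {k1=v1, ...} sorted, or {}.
Apply events with t <= 40 (7 events):
  after event 1 (t=10: INC y by 15): {y=15}
  after event 2 (t=12: INC x by 9): {x=9, y=15}
  after event 3 (t=20: SET y = -17): {x=9, y=-17}
  after event 4 (t=28: INC x by 8): {x=17, y=-17}
  after event 5 (t=30: SET y = 22): {x=17, y=22}
  after event 6 (t=31: DEC z by 2): {x=17, y=22, z=-2}
  after event 7 (t=39: DEC x by 12): {x=5, y=22, z=-2}

Answer: {x=5, y=22, z=-2}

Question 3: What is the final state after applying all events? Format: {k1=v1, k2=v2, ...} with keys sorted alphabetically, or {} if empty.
Answer: {x=25, y=34, z=-9}

Derivation:
  after event 1 (t=10: INC y by 15): {y=15}
  after event 2 (t=12: INC x by 9): {x=9, y=15}
  after event 3 (t=20: SET y = -17): {x=9, y=-17}
  after event 4 (t=28: INC x by 8): {x=17, y=-17}
  after event 5 (t=30: SET y = 22): {x=17, y=22}
  after event 6 (t=31: DEC z by 2): {x=17, y=22, z=-2}
  after event 7 (t=39: DEC x by 12): {x=5, y=22, z=-2}
  after event 8 (t=44: INC y by 12): {x=5, y=34, z=-2}
  after event 9 (t=53: SET x = 24): {x=24, y=34, z=-2}
  after event 10 (t=62: INC x by 1): {x=25, y=34, z=-2}
  after event 11 (t=67: DEC z by 7): {x=25, y=34, z=-9}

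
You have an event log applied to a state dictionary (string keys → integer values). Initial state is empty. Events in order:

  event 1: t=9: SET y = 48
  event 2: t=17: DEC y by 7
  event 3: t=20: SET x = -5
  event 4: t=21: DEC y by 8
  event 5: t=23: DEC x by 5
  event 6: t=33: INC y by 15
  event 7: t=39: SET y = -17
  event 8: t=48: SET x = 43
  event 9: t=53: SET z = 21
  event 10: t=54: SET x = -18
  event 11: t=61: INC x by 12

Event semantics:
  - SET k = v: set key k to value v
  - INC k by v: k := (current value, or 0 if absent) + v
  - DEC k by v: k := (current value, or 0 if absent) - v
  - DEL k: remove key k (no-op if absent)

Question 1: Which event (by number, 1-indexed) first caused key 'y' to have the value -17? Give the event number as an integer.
Answer: 7

Derivation:
Looking for first event where y becomes -17:
  event 1: y = 48
  event 2: y = 41
  event 3: y = 41
  event 4: y = 33
  event 5: y = 33
  event 6: y = 48
  event 7: y 48 -> -17  <-- first match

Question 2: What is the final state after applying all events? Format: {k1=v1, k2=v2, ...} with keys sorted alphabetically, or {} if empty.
Answer: {x=-6, y=-17, z=21}

Derivation:
  after event 1 (t=9: SET y = 48): {y=48}
  after event 2 (t=17: DEC y by 7): {y=41}
  after event 3 (t=20: SET x = -5): {x=-5, y=41}
  after event 4 (t=21: DEC y by 8): {x=-5, y=33}
  after event 5 (t=23: DEC x by 5): {x=-10, y=33}
  after event 6 (t=33: INC y by 15): {x=-10, y=48}
  after event 7 (t=39: SET y = -17): {x=-10, y=-17}
  after event 8 (t=48: SET x = 43): {x=43, y=-17}
  after event 9 (t=53: SET z = 21): {x=43, y=-17, z=21}
  after event 10 (t=54: SET x = -18): {x=-18, y=-17, z=21}
  after event 11 (t=61: INC x by 12): {x=-6, y=-17, z=21}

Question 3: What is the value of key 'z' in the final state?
Answer: 21

Derivation:
Track key 'z' through all 11 events:
  event 1 (t=9: SET y = 48): z unchanged
  event 2 (t=17: DEC y by 7): z unchanged
  event 3 (t=20: SET x = -5): z unchanged
  event 4 (t=21: DEC y by 8): z unchanged
  event 5 (t=23: DEC x by 5): z unchanged
  event 6 (t=33: INC y by 15): z unchanged
  event 7 (t=39: SET y = -17): z unchanged
  event 8 (t=48: SET x = 43): z unchanged
  event 9 (t=53: SET z = 21): z (absent) -> 21
  event 10 (t=54: SET x = -18): z unchanged
  event 11 (t=61: INC x by 12): z unchanged
Final: z = 21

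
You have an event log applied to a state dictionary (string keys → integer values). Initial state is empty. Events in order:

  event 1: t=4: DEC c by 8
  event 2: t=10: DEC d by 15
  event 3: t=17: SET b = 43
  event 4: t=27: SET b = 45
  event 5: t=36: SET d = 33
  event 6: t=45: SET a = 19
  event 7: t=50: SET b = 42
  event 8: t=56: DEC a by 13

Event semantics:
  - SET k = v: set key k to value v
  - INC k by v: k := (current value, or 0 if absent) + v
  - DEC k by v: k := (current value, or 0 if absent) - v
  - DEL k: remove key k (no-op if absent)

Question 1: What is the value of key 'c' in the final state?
Answer: -8

Derivation:
Track key 'c' through all 8 events:
  event 1 (t=4: DEC c by 8): c (absent) -> -8
  event 2 (t=10: DEC d by 15): c unchanged
  event 3 (t=17: SET b = 43): c unchanged
  event 4 (t=27: SET b = 45): c unchanged
  event 5 (t=36: SET d = 33): c unchanged
  event 6 (t=45: SET a = 19): c unchanged
  event 7 (t=50: SET b = 42): c unchanged
  event 8 (t=56: DEC a by 13): c unchanged
Final: c = -8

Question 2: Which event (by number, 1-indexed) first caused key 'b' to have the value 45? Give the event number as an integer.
Answer: 4

Derivation:
Looking for first event where b becomes 45:
  event 3: b = 43
  event 4: b 43 -> 45  <-- first match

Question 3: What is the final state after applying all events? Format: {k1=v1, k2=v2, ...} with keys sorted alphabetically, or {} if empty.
  after event 1 (t=4: DEC c by 8): {c=-8}
  after event 2 (t=10: DEC d by 15): {c=-8, d=-15}
  after event 3 (t=17: SET b = 43): {b=43, c=-8, d=-15}
  after event 4 (t=27: SET b = 45): {b=45, c=-8, d=-15}
  after event 5 (t=36: SET d = 33): {b=45, c=-8, d=33}
  after event 6 (t=45: SET a = 19): {a=19, b=45, c=-8, d=33}
  after event 7 (t=50: SET b = 42): {a=19, b=42, c=-8, d=33}
  after event 8 (t=56: DEC a by 13): {a=6, b=42, c=-8, d=33}

Answer: {a=6, b=42, c=-8, d=33}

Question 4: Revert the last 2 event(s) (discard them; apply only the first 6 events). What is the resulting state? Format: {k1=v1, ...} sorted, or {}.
Answer: {a=19, b=45, c=-8, d=33}

Derivation:
Keep first 6 events (discard last 2):
  after event 1 (t=4: DEC c by 8): {c=-8}
  after event 2 (t=10: DEC d by 15): {c=-8, d=-15}
  after event 3 (t=17: SET b = 43): {b=43, c=-8, d=-15}
  after event 4 (t=27: SET b = 45): {b=45, c=-8, d=-15}
  after event 5 (t=36: SET d = 33): {b=45, c=-8, d=33}
  after event 6 (t=45: SET a = 19): {a=19, b=45, c=-8, d=33}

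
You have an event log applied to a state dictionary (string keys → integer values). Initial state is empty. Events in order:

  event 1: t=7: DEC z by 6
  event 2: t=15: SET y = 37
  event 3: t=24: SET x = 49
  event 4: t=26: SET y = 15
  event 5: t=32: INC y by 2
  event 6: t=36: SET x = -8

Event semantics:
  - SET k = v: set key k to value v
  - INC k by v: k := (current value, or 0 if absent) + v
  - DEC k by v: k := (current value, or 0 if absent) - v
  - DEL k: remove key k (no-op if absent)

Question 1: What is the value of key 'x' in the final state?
Answer: -8

Derivation:
Track key 'x' through all 6 events:
  event 1 (t=7: DEC z by 6): x unchanged
  event 2 (t=15: SET y = 37): x unchanged
  event 3 (t=24: SET x = 49): x (absent) -> 49
  event 4 (t=26: SET y = 15): x unchanged
  event 5 (t=32: INC y by 2): x unchanged
  event 6 (t=36: SET x = -8): x 49 -> -8
Final: x = -8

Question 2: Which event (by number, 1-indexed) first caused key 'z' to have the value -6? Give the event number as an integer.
Answer: 1

Derivation:
Looking for first event where z becomes -6:
  event 1: z (absent) -> -6  <-- first match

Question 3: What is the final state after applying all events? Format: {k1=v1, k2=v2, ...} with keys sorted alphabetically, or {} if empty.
Answer: {x=-8, y=17, z=-6}

Derivation:
  after event 1 (t=7: DEC z by 6): {z=-6}
  after event 2 (t=15: SET y = 37): {y=37, z=-6}
  after event 3 (t=24: SET x = 49): {x=49, y=37, z=-6}
  after event 4 (t=26: SET y = 15): {x=49, y=15, z=-6}
  after event 5 (t=32: INC y by 2): {x=49, y=17, z=-6}
  after event 6 (t=36: SET x = -8): {x=-8, y=17, z=-6}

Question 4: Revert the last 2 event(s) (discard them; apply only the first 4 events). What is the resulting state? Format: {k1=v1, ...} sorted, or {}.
Keep first 4 events (discard last 2):
  after event 1 (t=7: DEC z by 6): {z=-6}
  after event 2 (t=15: SET y = 37): {y=37, z=-6}
  after event 3 (t=24: SET x = 49): {x=49, y=37, z=-6}
  after event 4 (t=26: SET y = 15): {x=49, y=15, z=-6}

Answer: {x=49, y=15, z=-6}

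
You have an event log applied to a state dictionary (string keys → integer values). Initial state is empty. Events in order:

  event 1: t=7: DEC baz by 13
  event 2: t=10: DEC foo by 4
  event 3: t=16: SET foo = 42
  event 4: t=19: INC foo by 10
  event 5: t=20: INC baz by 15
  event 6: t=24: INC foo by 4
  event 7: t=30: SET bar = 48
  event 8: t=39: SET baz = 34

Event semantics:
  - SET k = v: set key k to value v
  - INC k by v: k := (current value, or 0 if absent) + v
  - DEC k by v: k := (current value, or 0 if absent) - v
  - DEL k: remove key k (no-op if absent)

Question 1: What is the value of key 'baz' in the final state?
Answer: 34

Derivation:
Track key 'baz' through all 8 events:
  event 1 (t=7: DEC baz by 13): baz (absent) -> -13
  event 2 (t=10: DEC foo by 4): baz unchanged
  event 3 (t=16: SET foo = 42): baz unchanged
  event 4 (t=19: INC foo by 10): baz unchanged
  event 5 (t=20: INC baz by 15): baz -13 -> 2
  event 6 (t=24: INC foo by 4): baz unchanged
  event 7 (t=30: SET bar = 48): baz unchanged
  event 8 (t=39: SET baz = 34): baz 2 -> 34
Final: baz = 34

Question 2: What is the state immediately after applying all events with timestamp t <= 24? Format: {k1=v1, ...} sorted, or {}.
Answer: {baz=2, foo=56}

Derivation:
Apply events with t <= 24 (6 events):
  after event 1 (t=7: DEC baz by 13): {baz=-13}
  after event 2 (t=10: DEC foo by 4): {baz=-13, foo=-4}
  after event 3 (t=16: SET foo = 42): {baz=-13, foo=42}
  after event 4 (t=19: INC foo by 10): {baz=-13, foo=52}
  after event 5 (t=20: INC baz by 15): {baz=2, foo=52}
  after event 6 (t=24: INC foo by 4): {baz=2, foo=56}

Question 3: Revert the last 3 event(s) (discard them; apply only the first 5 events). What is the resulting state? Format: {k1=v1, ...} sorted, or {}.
Keep first 5 events (discard last 3):
  after event 1 (t=7: DEC baz by 13): {baz=-13}
  after event 2 (t=10: DEC foo by 4): {baz=-13, foo=-4}
  after event 3 (t=16: SET foo = 42): {baz=-13, foo=42}
  after event 4 (t=19: INC foo by 10): {baz=-13, foo=52}
  after event 5 (t=20: INC baz by 15): {baz=2, foo=52}

Answer: {baz=2, foo=52}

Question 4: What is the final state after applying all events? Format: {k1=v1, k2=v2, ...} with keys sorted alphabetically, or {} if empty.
  after event 1 (t=7: DEC baz by 13): {baz=-13}
  after event 2 (t=10: DEC foo by 4): {baz=-13, foo=-4}
  after event 3 (t=16: SET foo = 42): {baz=-13, foo=42}
  after event 4 (t=19: INC foo by 10): {baz=-13, foo=52}
  after event 5 (t=20: INC baz by 15): {baz=2, foo=52}
  after event 6 (t=24: INC foo by 4): {baz=2, foo=56}
  after event 7 (t=30: SET bar = 48): {bar=48, baz=2, foo=56}
  after event 8 (t=39: SET baz = 34): {bar=48, baz=34, foo=56}

Answer: {bar=48, baz=34, foo=56}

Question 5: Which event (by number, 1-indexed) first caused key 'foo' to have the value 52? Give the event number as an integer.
Answer: 4

Derivation:
Looking for first event where foo becomes 52:
  event 2: foo = -4
  event 3: foo = 42
  event 4: foo 42 -> 52  <-- first match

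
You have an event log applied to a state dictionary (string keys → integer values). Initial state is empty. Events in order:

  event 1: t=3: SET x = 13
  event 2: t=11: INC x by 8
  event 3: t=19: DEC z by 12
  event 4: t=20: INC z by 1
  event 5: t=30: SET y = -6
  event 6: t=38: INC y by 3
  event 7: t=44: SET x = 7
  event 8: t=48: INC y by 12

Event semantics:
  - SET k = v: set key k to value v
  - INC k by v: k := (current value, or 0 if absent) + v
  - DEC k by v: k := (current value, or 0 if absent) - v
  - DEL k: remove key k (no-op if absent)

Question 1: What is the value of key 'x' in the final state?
Answer: 7

Derivation:
Track key 'x' through all 8 events:
  event 1 (t=3: SET x = 13): x (absent) -> 13
  event 2 (t=11: INC x by 8): x 13 -> 21
  event 3 (t=19: DEC z by 12): x unchanged
  event 4 (t=20: INC z by 1): x unchanged
  event 5 (t=30: SET y = -6): x unchanged
  event 6 (t=38: INC y by 3): x unchanged
  event 7 (t=44: SET x = 7): x 21 -> 7
  event 8 (t=48: INC y by 12): x unchanged
Final: x = 7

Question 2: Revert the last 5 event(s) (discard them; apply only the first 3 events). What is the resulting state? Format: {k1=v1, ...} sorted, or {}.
Keep first 3 events (discard last 5):
  after event 1 (t=3: SET x = 13): {x=13}
  after event 2 (t=11: INC x by 8): {x=21}
  after event 3 (t=19: DEC z by 12): {x=21, z=-12}

Answer: {x=21, z=-12}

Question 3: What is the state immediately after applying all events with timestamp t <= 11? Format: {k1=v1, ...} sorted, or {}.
Apply events with t <= 11 (2 events):
  after event 1 (t=3: SET x = 13): {x=13}
  after event 2 (t=11: INC x by 8): {x=21}

Answer: {x=21}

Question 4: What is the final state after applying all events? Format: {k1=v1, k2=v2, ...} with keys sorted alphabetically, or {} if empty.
  after event 1 (t=3: SET x = 13): {x=13}
  after event 2 (t=11: INC x by 8): {x=21}
  after event 3 (t=19: DEC z by 12): {x=21, z=-12}
  after event 4 (t=20: INC z by 1): {x=21, z=-11}
  after event 5 (t=30: SET y = -6): {x=21, y=-6, z=-11}
  after event 6 (t=38: INC y by 3): {x=21, y=-3, z=-11}
  after event 7 (t=44: SET x = 7): {x=7, y=-3, z=-11}
  after event 8 (t=48: INC y by 12): {x=7, y=9, z=-11}

Answer: {x=7, y=9, z=-11}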